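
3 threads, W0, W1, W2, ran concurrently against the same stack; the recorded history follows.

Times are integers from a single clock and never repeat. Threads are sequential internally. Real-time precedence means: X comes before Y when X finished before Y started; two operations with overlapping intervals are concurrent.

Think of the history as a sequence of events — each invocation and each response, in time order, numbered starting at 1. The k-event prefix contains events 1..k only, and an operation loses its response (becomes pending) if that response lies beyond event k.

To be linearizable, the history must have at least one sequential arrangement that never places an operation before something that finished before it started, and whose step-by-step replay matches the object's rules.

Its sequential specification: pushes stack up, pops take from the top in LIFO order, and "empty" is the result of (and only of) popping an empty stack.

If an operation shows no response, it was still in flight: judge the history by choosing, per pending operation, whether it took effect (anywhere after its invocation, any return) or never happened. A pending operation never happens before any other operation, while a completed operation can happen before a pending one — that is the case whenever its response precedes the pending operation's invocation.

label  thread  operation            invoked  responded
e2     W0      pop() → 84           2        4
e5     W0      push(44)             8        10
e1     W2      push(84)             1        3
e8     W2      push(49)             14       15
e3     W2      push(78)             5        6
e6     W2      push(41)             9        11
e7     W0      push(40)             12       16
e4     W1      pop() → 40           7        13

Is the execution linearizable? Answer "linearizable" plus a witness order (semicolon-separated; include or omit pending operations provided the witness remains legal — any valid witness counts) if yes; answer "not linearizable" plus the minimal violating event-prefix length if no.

1. e1 push(84), leaving stack <84>
2. e2 pop() → 84, leaving stack <>
3. e3 push(78), leaving stack <78>
4. e5 push(44), leaving stack <78,44>
5. e6 push(41), leaving stack <78,44,41>
6. e7 push(40), leaving stack <78,44,41,40>
7. e4 pop() → 40, leaving stack <78,44,41>
8. e8 push(49), leaving stack <78,44,41,49>

linearizable — witness: e1; e2; e3; e5; e6; e7; e4; e8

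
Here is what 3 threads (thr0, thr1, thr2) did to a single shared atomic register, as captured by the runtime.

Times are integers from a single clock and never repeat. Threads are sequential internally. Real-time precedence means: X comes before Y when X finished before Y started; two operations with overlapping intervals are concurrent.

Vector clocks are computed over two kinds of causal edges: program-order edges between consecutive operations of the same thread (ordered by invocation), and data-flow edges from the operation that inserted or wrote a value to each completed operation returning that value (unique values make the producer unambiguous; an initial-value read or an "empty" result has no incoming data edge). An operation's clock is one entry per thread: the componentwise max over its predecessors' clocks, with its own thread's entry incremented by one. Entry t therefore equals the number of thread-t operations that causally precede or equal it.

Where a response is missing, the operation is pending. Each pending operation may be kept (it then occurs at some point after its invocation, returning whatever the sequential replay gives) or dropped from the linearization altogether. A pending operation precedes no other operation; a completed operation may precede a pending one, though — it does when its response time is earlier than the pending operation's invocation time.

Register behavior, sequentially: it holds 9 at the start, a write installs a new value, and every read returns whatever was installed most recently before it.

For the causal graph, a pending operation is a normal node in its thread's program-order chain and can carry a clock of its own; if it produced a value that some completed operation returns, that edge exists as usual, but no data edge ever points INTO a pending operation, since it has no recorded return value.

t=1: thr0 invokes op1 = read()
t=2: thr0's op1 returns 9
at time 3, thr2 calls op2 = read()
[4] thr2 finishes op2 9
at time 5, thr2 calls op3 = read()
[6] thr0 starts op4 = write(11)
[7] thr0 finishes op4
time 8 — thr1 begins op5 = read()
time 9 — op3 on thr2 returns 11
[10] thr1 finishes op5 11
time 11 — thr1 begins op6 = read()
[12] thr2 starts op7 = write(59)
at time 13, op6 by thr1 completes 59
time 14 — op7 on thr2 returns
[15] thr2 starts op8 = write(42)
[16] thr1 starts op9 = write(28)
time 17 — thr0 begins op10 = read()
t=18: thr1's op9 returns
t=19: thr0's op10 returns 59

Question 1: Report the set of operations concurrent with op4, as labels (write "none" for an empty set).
Answer: op3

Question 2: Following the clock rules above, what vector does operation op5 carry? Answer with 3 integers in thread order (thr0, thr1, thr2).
Answer: (2, 1, 0)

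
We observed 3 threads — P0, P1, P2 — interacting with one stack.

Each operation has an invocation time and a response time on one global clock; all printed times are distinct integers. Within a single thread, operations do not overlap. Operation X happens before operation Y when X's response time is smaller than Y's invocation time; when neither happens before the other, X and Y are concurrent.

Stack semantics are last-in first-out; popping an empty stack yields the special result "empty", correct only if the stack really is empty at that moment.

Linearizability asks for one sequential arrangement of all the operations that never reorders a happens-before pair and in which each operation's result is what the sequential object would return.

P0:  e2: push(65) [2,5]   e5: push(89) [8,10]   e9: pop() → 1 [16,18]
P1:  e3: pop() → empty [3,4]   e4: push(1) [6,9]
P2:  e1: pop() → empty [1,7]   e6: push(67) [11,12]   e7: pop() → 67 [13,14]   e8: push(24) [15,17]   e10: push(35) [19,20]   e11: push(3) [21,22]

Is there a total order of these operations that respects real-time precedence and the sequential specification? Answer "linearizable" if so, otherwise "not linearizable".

linearizable

witness order: e1, e3, e2, e5, e4, e6, e7, e9, e8, e10, e11
after step 1 (e1 pop() → empty): stack <>
after step 2 (e3 pop() → empty): stack <>
after step 3 (e2 push(65)): stack <65>
after step 4 (e5 push(89)): stack <65,89>
after step 5 (e4 push(1)): stack <65,89,1>
after step 6 (e6 push(67)): stack <65,89,1,67>
after step 7 (e7 pop() → 67): stack <65,89,1>
after step 8 (e9 pop() → 1): stack <65,89>
after step 9 (e8 push(24)): stack <65,89,24>
after step 10 (e10 push(35)): stack <65,89,24,35>
after step 11 (e11 push(3)): stack <65,89,24,35,3>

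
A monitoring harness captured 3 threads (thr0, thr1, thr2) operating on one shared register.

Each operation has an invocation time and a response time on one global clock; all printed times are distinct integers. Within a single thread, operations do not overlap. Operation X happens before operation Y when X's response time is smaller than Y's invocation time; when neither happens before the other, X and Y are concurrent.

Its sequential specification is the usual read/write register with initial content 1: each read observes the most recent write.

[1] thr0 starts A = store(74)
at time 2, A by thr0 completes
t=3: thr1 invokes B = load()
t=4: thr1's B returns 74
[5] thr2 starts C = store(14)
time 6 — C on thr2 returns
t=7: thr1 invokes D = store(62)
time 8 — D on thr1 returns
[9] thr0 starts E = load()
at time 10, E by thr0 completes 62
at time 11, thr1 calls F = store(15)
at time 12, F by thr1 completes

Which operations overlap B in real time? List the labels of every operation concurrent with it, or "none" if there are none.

concurrent with B ([3,4]): every op whose interval crosses 3..4
A [1,2]: before
C [5,6]: after
D [7,8]: after
E [9,10]: after
F [11,12]: after

none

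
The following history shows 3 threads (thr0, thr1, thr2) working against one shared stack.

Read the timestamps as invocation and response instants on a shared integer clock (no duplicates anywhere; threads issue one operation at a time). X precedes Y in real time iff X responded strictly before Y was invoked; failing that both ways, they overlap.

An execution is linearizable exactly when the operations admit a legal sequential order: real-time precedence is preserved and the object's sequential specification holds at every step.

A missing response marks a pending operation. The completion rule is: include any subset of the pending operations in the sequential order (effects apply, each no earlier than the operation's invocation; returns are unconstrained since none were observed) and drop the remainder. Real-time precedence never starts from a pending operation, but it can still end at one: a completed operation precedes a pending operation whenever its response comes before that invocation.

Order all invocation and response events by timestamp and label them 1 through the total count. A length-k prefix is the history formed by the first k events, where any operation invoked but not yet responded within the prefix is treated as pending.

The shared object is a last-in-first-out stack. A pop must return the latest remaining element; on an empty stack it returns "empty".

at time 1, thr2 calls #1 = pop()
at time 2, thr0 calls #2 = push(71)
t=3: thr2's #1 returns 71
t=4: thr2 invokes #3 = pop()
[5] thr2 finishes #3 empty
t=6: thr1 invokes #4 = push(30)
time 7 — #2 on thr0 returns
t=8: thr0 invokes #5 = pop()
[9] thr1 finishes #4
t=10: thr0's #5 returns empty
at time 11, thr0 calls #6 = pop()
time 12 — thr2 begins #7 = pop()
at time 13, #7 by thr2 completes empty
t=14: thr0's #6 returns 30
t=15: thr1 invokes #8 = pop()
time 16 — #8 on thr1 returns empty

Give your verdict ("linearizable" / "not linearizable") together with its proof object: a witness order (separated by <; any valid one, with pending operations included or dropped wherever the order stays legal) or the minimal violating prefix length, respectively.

1. #2 push(71), leaving stack <71>
2. #1 pop() → 71, leaving stack <>
3. #3 pop() → empty, leaving stack <>
4. #5 pop() → empty, leaving stack <>
5. #4 push(30), leaving stack <30>
6. #6 pop() → 30, leaving stack <>
7. #7 pop() → empty, leaving stack <>
8. #8 pop() → empty, leaving stack <>

linearizable — witness: #2 < #1 < #3 < #5 < #4 < #6 < #7 < #8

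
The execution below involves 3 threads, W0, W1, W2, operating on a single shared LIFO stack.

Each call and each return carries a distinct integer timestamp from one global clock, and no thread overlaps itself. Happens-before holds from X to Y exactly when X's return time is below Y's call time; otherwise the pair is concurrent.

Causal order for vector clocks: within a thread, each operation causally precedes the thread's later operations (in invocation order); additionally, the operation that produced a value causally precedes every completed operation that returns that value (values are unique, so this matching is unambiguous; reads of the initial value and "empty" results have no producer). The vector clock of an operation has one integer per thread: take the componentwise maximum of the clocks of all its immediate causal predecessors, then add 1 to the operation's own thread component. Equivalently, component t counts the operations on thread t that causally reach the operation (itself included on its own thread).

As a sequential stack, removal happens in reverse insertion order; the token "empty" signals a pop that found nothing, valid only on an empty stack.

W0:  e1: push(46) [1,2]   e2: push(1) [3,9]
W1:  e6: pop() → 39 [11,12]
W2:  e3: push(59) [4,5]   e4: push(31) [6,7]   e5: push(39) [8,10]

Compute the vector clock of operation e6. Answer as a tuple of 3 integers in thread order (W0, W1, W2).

invoked at 4, e3 has no predecessors; its own W2 bump gives (0, 0, 1)
invoked at 1, e1 has no predecessors; its own W0 bump gives (1, 0, 0)
e4, invoked 6, takes VC(e3)=(0, 0, 1) under max, adds 1 for W2 → (0, 0, 2)
e2, invoked 3, takes VC(e1)=(1, 0, 0) under max, adds 1 for W0 → (2, 0, 0)
e5, invoked 8, takes VC(e4)=(0, 0, 2) under max, adds 1 for W2 → (0, 0, 3)
e6, invoked 11, takes VC(e5)=(0, 0, 3) under max, adds 1 for W1 → (0, 1, 3)
target: VC(e6) = (0, 1, 3)

(0, 1, 3)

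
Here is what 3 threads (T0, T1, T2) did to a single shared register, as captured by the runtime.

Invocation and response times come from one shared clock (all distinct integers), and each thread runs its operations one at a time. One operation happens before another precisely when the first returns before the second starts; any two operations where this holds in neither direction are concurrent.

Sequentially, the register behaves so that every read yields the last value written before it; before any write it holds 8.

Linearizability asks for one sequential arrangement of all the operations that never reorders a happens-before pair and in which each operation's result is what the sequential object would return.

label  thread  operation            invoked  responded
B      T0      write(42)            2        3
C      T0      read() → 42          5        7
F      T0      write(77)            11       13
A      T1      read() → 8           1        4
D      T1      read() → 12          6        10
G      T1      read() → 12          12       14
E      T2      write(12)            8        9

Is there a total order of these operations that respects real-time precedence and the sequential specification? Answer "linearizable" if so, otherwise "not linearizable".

witness order: A, B, C, E, D, G, F
after step 1 (A read() → 8): value 8
after step 2 (B write(42)): value 42
after step 3 (C read() → 42): value 42
after step 4 (E write(12)): value 12
after step 5 (D read() → 12): value 12
after step 6 (G read() → 12): value 12
after step 7 (F write(77)): value 77

linearizable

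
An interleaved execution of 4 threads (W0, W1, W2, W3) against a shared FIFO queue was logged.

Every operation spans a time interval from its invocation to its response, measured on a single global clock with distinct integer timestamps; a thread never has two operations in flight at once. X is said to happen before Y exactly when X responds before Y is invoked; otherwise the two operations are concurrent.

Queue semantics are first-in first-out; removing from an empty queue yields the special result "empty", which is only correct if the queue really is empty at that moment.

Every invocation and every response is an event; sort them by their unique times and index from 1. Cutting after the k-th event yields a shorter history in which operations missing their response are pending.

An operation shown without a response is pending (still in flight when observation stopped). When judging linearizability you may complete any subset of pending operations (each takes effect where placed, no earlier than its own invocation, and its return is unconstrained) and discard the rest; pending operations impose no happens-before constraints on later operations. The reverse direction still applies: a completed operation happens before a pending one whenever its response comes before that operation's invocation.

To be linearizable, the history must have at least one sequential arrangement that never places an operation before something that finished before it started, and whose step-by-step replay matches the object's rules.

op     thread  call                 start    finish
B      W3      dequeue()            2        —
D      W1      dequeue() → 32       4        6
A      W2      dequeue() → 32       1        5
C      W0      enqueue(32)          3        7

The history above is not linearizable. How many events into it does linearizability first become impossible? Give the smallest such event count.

6

events 1..5 are linearizable, e.g. via B, C, A:
step 1: B dequeue() (pending, included) — queue <>
step 2: C enqueue(32) (pending, included) — queue <32>
step 3: A dequeue() → 32 — queue <>
adding event 6 (D responds at 6) leaves no legal real-time order
including or dropping the 2 pending operations (B, C) in any combination fails
take A, D (pending dropped): step 1 already fails, because A dequeue() → 32 cannot occur there
take D, A (pending dropped): step 1 already fails, because D dequeue() → 32 cannot occur there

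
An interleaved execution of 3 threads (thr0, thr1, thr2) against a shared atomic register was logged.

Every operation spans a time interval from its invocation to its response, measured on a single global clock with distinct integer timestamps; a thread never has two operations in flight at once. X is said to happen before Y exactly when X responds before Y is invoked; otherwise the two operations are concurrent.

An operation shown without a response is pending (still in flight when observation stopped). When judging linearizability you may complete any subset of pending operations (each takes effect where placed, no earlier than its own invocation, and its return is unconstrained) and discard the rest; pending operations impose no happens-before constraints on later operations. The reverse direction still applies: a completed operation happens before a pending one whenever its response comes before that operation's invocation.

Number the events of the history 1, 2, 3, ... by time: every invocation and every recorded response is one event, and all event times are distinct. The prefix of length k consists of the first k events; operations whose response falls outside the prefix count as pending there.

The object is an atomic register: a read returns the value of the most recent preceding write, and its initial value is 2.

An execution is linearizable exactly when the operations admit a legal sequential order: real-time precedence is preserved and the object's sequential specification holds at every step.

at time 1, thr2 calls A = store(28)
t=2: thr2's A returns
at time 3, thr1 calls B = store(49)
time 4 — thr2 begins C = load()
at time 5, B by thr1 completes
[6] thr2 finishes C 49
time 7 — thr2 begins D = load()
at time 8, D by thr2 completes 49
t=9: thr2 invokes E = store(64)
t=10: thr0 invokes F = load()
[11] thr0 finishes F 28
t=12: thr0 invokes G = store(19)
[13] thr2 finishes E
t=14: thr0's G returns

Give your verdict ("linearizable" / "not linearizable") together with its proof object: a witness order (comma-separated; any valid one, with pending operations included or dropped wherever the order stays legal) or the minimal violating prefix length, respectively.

not linearizable — minimal violating prefix: 11 events

prefix check: 1..10 passes, 1..11 fails once F's time-11 response joins
the 5 completed operations admit 2 real-time orders; each fails the atomic register replay
including or dropping the 1 pending operation (E) in any combination fails
take A, B, C, D, F (pending dropped): step 5 already fails, because F load() → 28 cannot occur there
take A, C, B, D, F (pending dropped): step 2 already fails, because C load() → 49 cannot occur there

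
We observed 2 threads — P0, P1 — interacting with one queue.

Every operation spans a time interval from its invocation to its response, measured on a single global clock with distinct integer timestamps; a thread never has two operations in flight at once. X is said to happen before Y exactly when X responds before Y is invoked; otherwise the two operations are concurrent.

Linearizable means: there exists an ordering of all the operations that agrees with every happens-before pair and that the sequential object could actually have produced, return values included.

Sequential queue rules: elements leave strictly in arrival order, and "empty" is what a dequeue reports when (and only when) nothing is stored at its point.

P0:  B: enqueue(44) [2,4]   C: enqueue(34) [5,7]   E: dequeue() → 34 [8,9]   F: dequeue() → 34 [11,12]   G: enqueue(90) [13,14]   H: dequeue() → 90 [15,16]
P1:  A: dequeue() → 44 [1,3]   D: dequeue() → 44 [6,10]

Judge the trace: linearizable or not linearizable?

prefix check: 1..9 passes, 1..10 fails once D's time-10 response joins
checked exhaustively: 6 real-time-consistent orders of 5 completed operations, zero legal queue replays
for example A, B, C, D, E fails at step 1: A dequeue() → 44 is not legal there
for example A, B, C, E, D fails at step 1: A dequeue() → 44 is not legal there

not linearizable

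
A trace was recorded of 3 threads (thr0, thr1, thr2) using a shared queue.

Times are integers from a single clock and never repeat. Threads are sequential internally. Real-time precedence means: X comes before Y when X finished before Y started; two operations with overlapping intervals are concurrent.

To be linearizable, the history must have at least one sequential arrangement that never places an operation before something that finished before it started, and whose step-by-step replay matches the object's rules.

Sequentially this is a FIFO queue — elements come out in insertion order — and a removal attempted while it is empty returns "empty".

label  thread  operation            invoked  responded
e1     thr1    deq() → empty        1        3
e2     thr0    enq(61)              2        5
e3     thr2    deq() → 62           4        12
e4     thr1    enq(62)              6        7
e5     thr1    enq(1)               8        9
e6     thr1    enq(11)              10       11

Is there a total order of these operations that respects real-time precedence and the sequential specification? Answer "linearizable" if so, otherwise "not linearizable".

not linearizable

the violation lands at event 12, e3's response at time 12: events 1..11 linearize, events 1..12 do not
all 9 real-time-respecting orders fail — 6 completed queue operations, no legal replay
for example e1, e2, e3, e4, e5, e6 fails at step 3: e3 deq() → 62 is not legal there
for example e1, e2, e4, e3, e5, e6 fails at step 4: e3 deq() → 62 is not legal there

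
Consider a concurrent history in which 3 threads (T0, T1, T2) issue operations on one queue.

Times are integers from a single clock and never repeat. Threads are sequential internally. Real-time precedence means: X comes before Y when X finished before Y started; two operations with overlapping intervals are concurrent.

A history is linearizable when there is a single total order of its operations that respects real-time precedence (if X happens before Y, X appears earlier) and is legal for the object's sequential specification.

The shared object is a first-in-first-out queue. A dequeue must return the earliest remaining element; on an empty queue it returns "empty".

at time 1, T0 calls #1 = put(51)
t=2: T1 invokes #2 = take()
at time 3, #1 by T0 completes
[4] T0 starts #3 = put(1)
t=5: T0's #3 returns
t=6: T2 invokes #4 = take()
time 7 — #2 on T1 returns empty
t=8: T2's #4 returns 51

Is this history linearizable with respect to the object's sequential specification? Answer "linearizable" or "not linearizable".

witness order: #2, #1, #3, #4
after step 1 (#2 take() → empty): queue <>
after step 2 (#1 put(51)): queue <51>
after step 3 (#3 put(1)): queue <51,1>
after step 4 (#4 take() → 51): queue <1>

linearizable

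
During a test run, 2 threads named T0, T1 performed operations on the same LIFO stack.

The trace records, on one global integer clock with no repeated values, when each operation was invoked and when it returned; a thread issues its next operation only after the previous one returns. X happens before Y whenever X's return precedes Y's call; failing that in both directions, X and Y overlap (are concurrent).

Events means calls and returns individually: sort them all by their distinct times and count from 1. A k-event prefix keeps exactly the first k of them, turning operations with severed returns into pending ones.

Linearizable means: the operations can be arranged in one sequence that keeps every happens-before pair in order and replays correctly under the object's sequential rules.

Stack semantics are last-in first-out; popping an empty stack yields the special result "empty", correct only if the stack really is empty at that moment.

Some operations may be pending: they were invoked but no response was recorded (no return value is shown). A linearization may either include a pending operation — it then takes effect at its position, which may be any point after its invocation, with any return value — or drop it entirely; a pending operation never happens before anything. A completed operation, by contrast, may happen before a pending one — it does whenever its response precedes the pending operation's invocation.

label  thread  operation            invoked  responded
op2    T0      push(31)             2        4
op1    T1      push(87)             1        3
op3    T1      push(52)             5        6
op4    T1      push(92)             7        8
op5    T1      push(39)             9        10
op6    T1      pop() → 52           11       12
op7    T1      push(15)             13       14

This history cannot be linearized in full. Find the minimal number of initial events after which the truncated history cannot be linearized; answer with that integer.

12

events 1..11 are still linearizable — one witness is op1, op2, op3, op4, op5:
after step 1 (op1 push(87)): stack <87>
after step 2 (op2 push(31)): stack <87,31>
after step 3 (op3 push(52)): stack <87,31,52>
after step 4 (op4 push(92)): stack <87,31,52,92>
after step 5 (op5 push(39)): stack <87,31,52,92,39>
include event 12 — op6 responding at 12 — and every candidate order breaks
e.g. op1, op2, op3, op4, op5, op6: illegal at step 6, since op6 pop() → 52 cannot apply there
e.g. op2, op1, op3, op4, op5, op6: illegal at step 6, since op6 pop() → 52 cannot apply there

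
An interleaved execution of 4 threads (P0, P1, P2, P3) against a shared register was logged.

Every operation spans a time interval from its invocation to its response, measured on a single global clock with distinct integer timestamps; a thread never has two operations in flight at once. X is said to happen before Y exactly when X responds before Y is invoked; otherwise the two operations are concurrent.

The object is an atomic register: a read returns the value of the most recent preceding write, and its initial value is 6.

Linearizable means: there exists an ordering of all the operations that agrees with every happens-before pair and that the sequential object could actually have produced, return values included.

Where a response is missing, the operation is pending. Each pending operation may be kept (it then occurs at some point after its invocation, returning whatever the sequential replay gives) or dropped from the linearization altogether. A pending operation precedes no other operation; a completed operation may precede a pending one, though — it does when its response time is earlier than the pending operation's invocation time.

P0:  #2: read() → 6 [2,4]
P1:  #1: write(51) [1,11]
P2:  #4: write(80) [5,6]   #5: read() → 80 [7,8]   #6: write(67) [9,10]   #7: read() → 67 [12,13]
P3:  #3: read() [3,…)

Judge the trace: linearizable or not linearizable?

one valid linearization: #2, #1, #3, #4, #5, #6, #7
after step 1 (#2 read() → 6): value 6
after step 2 (#1 write(51)): value 51
after step 3 (#3 read() (pending, included)): value 51
after step 4 (#4 write(80)): value 80
after step 5 (#5 read() → 80): value 80
after step 6 (#6 write(67)): value 67
after step 7 (#7 read() → 67): value 67

linearizable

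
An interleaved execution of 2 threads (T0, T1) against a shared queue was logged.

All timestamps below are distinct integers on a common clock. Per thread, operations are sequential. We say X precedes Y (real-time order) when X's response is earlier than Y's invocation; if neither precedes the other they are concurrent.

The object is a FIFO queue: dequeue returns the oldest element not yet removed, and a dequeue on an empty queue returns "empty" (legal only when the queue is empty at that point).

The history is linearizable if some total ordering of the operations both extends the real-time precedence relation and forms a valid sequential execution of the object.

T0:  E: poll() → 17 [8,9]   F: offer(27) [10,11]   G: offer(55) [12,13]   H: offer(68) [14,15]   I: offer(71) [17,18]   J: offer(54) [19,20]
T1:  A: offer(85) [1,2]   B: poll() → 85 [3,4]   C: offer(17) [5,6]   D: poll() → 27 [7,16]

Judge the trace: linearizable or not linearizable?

a witness: A, B, C, E, F, D, G, H, I, J
1. A offer(85), leaving queue <85>
2. B poll() → 85, leaving queue <>
3. C offer(17), leaving queue <17>
4. E poll() → 17, leaving queue <>
5. F offer(27), leaving queue <27>
6. D poll() → 27, leaving queue <>
7. G offer(55), leaving queue <55>
8. H offer(68), leaving queue <55,68>
9. I offer(71), leaving queue <55,68,71>
10. J offer(54), leaving queue <55,68,71,54>

linearizable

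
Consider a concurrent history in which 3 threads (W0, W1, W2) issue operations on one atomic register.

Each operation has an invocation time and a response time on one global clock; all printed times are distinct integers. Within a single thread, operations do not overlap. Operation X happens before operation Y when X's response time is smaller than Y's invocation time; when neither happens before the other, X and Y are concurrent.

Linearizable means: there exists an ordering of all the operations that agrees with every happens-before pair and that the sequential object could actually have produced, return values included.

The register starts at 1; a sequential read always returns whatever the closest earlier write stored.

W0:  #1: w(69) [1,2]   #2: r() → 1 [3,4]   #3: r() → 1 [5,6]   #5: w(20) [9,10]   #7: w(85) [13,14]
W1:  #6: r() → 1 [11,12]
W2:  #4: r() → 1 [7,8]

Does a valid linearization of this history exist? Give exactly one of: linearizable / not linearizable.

not linearizable

through event 3 a valid linearization exists; event 4 (#2 responding at time 4) ends that
the sole real-time-consistent order of 2 completed operations fails the atomic register replay
sample order #1, #2 stalls at step 2 — #2 r() → 1 has no legal effect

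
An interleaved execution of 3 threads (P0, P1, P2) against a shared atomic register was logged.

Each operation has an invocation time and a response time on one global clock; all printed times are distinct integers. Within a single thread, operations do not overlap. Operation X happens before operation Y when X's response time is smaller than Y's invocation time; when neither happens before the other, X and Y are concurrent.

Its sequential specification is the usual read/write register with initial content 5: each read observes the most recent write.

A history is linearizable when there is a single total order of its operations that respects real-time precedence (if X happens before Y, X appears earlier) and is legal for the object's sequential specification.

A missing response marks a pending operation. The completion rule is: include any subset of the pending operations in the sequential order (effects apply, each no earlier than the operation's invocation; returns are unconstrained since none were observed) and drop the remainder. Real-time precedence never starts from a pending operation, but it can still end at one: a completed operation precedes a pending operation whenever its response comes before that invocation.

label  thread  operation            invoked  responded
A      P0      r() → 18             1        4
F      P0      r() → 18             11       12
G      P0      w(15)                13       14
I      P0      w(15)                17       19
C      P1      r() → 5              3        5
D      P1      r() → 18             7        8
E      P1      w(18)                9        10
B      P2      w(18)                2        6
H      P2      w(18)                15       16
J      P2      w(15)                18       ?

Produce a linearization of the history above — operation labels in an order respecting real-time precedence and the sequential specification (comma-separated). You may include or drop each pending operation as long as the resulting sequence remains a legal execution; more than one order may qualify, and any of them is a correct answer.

step 1: C r() → 5 — value 5
step 2: B w(18) — value 18
step 3: A r() → 18 — value 18
step 4: D r() → 18 — value 18
step 5: E w(18) — value 18
step 6: F r() → 18 — value 18
step 7: G w(15) — value 15
step 8: H w(18) — value 18
step 9: I w(15) — value 15

C, B, A, D, E, F, G, H, I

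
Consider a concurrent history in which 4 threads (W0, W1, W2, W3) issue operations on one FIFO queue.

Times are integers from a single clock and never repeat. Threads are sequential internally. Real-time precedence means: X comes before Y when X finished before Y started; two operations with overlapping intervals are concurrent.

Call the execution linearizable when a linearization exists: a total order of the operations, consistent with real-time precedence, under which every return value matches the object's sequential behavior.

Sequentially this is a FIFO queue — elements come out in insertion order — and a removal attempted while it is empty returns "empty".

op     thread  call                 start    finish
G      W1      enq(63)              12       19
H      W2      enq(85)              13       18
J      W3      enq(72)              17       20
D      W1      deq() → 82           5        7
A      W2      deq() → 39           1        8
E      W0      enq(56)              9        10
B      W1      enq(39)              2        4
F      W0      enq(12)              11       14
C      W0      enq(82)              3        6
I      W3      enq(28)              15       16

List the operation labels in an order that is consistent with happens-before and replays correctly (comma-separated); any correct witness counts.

B, A, C, D, E, F, G, H, I, J

after step 1 (B enq(39)): queue <39>
after step 2 (A deq() → 39): queue <>
after step 3 (C enq(82)): queue <82>
after step 4 (D deq() → 82): queue <>
after step 5 (E enq(56)): queue <56>
after step 6 (F enq(12)): queue <56,12>
after step 7 (G enq(63)): queue <56,12,63>
after step 8 (H enq(85)): queue <56,12,63,85>
after step 9 (I enq(28)): queue <56,12,63,85,28>
after step 10 (J enq(72)): queue <56,12,63,85,28,72>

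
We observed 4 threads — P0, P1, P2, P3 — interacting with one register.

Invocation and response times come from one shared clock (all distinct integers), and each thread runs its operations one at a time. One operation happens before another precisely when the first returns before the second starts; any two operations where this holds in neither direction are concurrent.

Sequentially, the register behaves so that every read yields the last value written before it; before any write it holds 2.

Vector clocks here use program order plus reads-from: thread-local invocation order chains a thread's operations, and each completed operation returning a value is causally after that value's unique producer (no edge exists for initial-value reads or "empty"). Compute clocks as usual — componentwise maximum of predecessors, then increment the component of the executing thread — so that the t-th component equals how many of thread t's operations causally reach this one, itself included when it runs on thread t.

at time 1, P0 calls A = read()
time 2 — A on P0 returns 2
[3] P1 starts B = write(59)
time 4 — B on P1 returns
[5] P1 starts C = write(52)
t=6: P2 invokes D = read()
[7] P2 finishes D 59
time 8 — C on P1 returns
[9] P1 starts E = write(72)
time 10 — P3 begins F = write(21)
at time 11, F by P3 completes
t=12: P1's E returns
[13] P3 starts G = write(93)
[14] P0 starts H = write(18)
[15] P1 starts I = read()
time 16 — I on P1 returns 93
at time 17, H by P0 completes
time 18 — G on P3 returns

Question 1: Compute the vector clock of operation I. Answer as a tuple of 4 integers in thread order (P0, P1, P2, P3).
(0, 4, 0, 2)

invoked at 10, F has no predecessors; its own P3 bump gives (0, 0, 0, 1)
invoked at 3, B has no predecessors; its own P1 bump gives (0, 1, 0, 0)
invoked at 1, A has no predecessors; its own P0 bump gives (1, 0, 0, 0)
VC(G, invoked at 13): max of VC(F)=(0, 0, 0, 1), then +1 on thread P3 → (0, 0, 0, 2)
VC(D, invoked at 6): max of VC(B)=(0, 1, 0, 0), then +1 on thread P2 → (0, 1, 1, 0)
VC(C, invoked at 5): max of VC(B)=(0, 1, 0, 0), then +1 on thread P1 → (0, 2, 0, 0)
VC(H, invoked at 14): max of VC(A)=(1, 0, 0, 0), then +1 on thread P0 → (2, 0, 0, 0)
VC(E, invoked at 9): max of VC(C)=(0, 2, 0, 0), then +1 on thread P1 → (0, 3, 0, 0)
VC(I, invoked at 15): max of VC(E)=(0, 3, 0, 0), VC(G)=(0, 0, 0, 2), then +1 on thread P1 → (0, 4, 0, 2)
target: VC(I) = (0, 4, 0, 2)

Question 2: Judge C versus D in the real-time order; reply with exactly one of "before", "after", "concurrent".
concurrent

C spans [5,8], D spans [6,7]
the intervals overlap in both directions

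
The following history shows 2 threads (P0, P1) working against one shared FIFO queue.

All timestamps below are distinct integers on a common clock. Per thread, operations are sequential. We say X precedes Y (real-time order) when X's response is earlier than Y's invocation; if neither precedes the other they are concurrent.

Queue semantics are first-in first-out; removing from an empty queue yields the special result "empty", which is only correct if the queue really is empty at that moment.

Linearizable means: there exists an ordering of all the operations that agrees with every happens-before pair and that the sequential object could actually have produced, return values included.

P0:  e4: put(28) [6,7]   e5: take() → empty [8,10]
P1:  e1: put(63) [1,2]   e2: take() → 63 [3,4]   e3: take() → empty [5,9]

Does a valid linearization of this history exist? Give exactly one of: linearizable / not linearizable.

events 1..9 are fine; event 10 — the response of e5 at time 10 — makes the prefix non-linearizable
real-time-consistent orders of the 5 completed operations: 3 — all fail the FIFO queue replay
take e1, e2, e3, e4, e5: step 5 already fails, because e5 take() → empty cannot occur there
take e1, e2, e4, e3, e5: step 4 already fails, because e3 take() → empty cannot occur there

not linearizable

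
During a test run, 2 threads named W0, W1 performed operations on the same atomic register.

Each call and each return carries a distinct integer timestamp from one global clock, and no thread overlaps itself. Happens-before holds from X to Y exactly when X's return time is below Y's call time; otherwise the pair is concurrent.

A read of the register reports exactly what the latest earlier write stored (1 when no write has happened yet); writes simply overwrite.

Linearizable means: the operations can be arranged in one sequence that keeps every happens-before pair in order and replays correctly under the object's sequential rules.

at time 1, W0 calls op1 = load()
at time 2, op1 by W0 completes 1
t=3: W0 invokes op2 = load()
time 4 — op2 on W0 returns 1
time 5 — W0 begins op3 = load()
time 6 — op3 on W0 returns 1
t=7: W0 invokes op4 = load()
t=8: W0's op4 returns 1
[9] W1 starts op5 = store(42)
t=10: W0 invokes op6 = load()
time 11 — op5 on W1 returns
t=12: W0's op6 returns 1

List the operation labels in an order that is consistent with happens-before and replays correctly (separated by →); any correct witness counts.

1. op1 load() → 1, leaving value 1
2. op2 load() → 1, leaving value 1
3. op3 load() → 1, leaving value 1
4. op4 load() → 1, leaving value 1
5. op6 load() → 1, leaving value 1
6. op5 store(42), leaving value 42

op1 → op2 → op3 → op4 → op6 → op5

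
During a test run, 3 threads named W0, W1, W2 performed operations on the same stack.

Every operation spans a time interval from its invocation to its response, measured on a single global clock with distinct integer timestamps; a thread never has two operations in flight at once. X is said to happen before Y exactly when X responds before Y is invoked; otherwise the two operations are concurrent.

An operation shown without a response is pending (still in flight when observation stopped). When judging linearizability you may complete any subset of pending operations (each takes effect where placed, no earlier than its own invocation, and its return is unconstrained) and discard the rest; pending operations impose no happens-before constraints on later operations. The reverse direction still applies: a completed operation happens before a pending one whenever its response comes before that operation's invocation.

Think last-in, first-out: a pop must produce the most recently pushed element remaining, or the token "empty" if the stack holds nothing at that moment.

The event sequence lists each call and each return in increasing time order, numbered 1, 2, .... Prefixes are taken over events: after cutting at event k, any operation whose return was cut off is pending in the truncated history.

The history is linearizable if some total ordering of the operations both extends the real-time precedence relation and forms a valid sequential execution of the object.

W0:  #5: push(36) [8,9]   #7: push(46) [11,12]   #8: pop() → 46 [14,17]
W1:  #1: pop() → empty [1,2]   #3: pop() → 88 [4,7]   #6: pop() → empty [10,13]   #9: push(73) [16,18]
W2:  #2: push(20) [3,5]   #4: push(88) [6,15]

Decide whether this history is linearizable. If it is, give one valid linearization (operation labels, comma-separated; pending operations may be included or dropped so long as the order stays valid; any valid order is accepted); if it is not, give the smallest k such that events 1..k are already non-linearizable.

the violation lands at event 13, #6's response at time 13: events 1..12 linearize, events 1..13 do not
4 orders of the 6 completed stack ops respect real time; none is legal
no completion choice of the 1 pending operation (#4) rescues it — every subset was tried
sample order #1, #2, #3, #5, #6, #7 (pending dropped) stalls at step 3 — #3 pop() → 88 has no legal effect
sample order #1, #2, #3, #5, #7, #6 (pending dropped) stalls at step 3 — #3 pop() → 88 has no legal effect

not linearizable — minimal violating prefix: 13 events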